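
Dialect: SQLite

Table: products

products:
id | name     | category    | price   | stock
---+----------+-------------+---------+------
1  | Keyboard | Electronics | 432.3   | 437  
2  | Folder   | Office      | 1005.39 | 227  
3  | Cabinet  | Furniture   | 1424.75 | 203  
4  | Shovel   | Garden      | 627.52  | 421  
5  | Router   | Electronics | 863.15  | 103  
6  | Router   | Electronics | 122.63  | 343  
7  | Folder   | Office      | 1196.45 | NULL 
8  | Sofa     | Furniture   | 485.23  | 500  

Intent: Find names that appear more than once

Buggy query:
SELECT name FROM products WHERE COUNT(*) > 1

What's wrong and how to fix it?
Bug: WHERE can't reference COUNT(*); aggregates are computed after WHERE

Fix: GROUP BY name, then filter groups with HAVING COUNT(*) > 1

Corrected query:
SELECT name FROM products GROUP BY name HAVING COUNT(*) > 1

Result:
name  
------
Folder
Router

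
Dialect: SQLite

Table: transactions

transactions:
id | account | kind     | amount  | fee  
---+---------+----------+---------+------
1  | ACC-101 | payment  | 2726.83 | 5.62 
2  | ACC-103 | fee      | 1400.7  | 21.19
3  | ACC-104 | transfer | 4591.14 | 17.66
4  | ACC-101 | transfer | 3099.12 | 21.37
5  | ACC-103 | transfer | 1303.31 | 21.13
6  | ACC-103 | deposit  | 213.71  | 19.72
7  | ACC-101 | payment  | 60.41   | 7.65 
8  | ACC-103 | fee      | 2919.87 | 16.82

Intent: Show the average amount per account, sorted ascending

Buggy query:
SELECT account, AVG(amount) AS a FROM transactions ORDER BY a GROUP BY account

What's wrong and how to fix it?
Bug: GROUP BY must precede ORDER BY

Fix: Move ORDER BY to the end, after GROUP BY

Corrected query:
SELECT account, AVG(amount) AS a FROM transactions GROUP BY account ORDER BY a

Result:
account | a        
--------+----------
ACC-103 | 1459.3975
ACC-101 | 1962.12  
ACC-104 | 4591.14  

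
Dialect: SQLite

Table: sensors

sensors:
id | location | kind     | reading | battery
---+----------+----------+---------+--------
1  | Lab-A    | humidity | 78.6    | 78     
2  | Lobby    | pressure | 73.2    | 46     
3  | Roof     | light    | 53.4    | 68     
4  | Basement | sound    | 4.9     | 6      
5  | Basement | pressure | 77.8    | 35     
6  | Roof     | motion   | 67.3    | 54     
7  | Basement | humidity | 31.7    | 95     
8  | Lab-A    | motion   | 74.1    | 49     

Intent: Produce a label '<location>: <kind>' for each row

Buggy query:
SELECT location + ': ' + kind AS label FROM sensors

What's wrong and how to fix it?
Bug: SQLite uses || for string concatenation; + coerces text to numbers (yielding 0)

Fix: Replace + with || to concatenate text

Corrected query:
SELECT location || ': ' || kind AS label FROM sensors

Result:
label             
------------------
Lab-A: humidity   
Lobby: pressure   
Roof: light       
Basement: sound   
Basement: pressure
Roof: motion      
Basement: humidity
Lab-A: motion     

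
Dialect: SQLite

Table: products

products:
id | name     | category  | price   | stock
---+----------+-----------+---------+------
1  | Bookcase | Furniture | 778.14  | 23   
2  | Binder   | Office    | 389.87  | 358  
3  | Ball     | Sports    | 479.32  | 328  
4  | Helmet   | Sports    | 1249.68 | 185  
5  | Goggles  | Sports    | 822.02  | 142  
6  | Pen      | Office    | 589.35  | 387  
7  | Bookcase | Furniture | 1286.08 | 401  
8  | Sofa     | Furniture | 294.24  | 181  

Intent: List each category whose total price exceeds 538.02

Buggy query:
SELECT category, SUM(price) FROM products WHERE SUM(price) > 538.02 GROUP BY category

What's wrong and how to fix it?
Bug: WHERE runs before GROUP BY, so aggregates aren't available there

Fix: Move the aggregate condition to a HAVING clause

Corrected query:
SELECT category, SUM(price) FROM products GROUP BY category HAVING SUM(price) > 538.02

Result:
category  | SUM(price)
----------+-----------
Furniture | 2358.46   
Office    | 979.22    
Sports    | 2551.02   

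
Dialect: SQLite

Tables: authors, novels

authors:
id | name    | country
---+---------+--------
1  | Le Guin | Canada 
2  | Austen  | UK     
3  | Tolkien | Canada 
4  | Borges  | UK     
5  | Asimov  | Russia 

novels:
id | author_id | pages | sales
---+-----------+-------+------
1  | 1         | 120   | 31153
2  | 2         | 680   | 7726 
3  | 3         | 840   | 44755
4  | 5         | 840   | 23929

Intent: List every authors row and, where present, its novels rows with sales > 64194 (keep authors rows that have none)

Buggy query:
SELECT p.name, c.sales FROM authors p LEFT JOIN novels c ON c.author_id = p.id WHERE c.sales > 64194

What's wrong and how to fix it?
Bug: A WHERE condition on the right-hand table after LEFT JOIN drops unmatched parents

Fix: Put 'c.sales > 64194' in the JOIN's ON clause instead of WHERE

Corrected query:
SELECT p.name, c.sales FROM authors p LEFT JOIN novels c ON c.author_id = p.id AND c.sales > 64194

Result:
name    | sales
--------+------
Le Guin | NULL 
Austen  | NULL 
Tolkien | NULL 
Borges  | NULL 
Asimov  | NULL 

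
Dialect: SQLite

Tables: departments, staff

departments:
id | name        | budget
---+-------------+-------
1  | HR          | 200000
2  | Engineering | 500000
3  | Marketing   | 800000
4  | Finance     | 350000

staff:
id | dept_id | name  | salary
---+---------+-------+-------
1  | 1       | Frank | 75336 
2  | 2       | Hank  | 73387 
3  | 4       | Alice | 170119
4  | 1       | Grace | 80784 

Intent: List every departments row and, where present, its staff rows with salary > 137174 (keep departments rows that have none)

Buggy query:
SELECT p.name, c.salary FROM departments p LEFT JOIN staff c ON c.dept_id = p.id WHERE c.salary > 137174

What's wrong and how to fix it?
Bug: A WHERE condition on the right-hand table after LEFT JOIN drops unmatched parents

Fix: Put 'c.salary > 137174' in the JOIN's ON clause instead of WHERE

Corrected query:
SELECT p.name, c.salary FROM departments p LEFT JOIN staff c ON c.dept_id = p.id AND c.salary > 137174

Result:
name        | salary
------------+-------
HR          | NULL  
Engineering | NULL  
Marketing   | NULL  
Finance     | 170119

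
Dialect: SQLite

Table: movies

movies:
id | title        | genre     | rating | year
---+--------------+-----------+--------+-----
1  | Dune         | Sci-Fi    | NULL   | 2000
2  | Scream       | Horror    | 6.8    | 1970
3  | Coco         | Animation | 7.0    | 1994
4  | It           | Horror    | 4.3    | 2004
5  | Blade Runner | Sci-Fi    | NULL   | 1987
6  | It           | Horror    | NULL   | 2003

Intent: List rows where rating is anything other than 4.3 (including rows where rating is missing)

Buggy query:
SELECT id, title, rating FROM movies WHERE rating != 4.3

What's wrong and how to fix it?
Bug: Inequality against NULL is unknown, not true; rows with NULL are dropped

Fix: Handle NULL separately with IS NULL alongside the inequality

Corrected query:
SELECT id, title, rating FROM movies WHERE rating != 4.3 OR rating IS NULL

Result:
id | title        | rating
---+--------------+-------
1  | Dune         | NULL  
2  | Scream       | 6.8   
3  | Coco         | 7     
5  | Blade Runner | NULL  
6  | It           | NULL  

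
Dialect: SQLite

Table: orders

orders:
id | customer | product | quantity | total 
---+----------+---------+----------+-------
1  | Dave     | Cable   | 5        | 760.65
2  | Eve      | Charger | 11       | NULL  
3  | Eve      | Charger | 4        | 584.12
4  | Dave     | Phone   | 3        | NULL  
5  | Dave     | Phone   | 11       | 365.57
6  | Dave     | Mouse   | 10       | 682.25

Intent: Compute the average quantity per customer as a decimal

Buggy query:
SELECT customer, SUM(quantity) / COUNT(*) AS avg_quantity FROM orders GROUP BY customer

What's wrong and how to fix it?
Bug: Both operands are integers, so '/' performs integer division and truncates

Fix: Multiply by 1.0 (or CAST to REAL) to force floating-point division

Corrected query:
SELECT customer, SUM(quantity) * 1.0 / COUNT(*) AS avg_quantity FROM orders GROUP BY customer

Result:
customer | avg_quantity
---------+-------------
Dave     | 7.25        
Eve      | 7.5         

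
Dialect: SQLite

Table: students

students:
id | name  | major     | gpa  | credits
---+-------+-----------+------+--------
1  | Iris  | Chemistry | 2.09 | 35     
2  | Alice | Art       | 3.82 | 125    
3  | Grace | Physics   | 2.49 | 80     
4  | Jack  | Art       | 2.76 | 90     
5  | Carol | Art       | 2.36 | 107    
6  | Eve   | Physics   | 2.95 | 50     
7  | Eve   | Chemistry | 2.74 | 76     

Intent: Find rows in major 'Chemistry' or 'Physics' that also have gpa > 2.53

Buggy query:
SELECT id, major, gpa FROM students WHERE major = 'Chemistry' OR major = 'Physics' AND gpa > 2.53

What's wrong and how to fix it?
Bug: Without parentheses, AND is evaluated before OR, so the gpa filter only applies to the 'Physics' branch

Fix: Group the OR with parentheses (or use IN), then AND the threshold

Corrected query:
SELECT id, major, gpa FROM students WHERE (major = 'Chemistry' OR major = 'Physics') AND gpa > 2.53

Result:
id | major     | gpa 
---+-----------+-----
6  | Physics   | 2.95
7  | Chemistry | 2.74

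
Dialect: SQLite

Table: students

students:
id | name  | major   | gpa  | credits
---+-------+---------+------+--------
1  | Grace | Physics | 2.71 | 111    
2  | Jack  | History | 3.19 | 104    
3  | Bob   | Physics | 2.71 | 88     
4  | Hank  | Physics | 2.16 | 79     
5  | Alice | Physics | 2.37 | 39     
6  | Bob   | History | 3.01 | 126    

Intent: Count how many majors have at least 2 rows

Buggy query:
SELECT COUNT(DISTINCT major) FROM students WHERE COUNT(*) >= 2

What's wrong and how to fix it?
Bug: COUNT(*) cannot appear in WHERE; the per-group count doesn't exist yet

Fix: Use a subquery that GROUPs and filters with HAVING, then count its rows

Corrected query:
SELECT COUNT(*) FROM (SELECT major FROM students GROUP BY major HAVING COUNT(*) >= 2)

Result:
COUNT(*)
--------
2       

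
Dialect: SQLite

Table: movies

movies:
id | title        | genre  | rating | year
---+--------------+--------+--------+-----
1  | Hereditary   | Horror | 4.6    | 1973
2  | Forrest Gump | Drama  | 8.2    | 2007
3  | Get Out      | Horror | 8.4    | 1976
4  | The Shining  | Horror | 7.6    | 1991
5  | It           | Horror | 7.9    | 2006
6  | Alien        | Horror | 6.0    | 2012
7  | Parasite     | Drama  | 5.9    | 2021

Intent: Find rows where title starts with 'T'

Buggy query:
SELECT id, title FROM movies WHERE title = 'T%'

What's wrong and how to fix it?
Bug: Wildcards only work with LIKE; '=' treats '%' as a literal character

Fix: Replace '=' with LIKE so 'T%' is treated as a pattern

Corrected query:
SELECT id, title FROM movies WHERE title LIKE 'T%'

Result:
id | title      
---+------------
4  | The Shining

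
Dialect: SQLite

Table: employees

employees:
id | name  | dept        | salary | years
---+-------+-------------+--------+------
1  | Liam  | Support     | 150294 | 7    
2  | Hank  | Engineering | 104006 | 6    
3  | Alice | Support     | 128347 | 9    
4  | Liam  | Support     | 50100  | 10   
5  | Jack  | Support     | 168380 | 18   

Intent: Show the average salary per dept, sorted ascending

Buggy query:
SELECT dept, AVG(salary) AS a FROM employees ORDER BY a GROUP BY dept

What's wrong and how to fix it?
Bug: GROUP BY must precede ORDER BY

Fix: Reorder: SELECT … FROM … GROUP BY … ORDER BY …

Corrected query:
SELECT dept, AVG(salary) AS a FROM employees GROUP BY dept ORDER BY a

Result:
dept        | a        
------------+----------
Engineering | 104006   
Support     | 124280.25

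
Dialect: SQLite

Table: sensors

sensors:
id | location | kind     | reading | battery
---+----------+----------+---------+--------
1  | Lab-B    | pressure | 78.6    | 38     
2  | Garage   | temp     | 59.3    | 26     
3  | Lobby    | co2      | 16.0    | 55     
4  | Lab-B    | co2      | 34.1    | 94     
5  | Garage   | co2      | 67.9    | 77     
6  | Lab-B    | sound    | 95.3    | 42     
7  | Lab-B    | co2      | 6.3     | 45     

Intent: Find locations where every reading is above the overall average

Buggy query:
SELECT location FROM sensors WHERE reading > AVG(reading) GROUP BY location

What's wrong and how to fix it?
Bug: WHERE evaluates per row before aggregation, so AVG() is unavailable

Fix: Compute the overall average in a scalar subquery and compare each group's MIN against it in HAVING

Corrected query:
SELECT location FROM sensors GROUP BY location HAVING MIN(reading) > (SELECT AVG(reading) FROM sensors)

Result:
location
--------
Garage  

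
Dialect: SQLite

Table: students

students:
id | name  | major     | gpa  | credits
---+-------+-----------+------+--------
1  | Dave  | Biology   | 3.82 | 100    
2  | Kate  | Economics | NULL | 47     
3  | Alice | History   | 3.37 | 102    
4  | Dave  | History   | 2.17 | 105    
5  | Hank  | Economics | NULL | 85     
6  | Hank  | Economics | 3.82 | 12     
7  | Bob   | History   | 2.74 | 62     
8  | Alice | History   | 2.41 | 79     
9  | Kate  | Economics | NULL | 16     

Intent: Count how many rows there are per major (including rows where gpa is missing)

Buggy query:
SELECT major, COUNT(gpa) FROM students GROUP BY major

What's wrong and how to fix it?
Bug: COUNT(column) counts non-NULL values only; rows with NULL gpa aren't counted

Fix: Use COUNT(*) to count all rows regardless of NULL

Corrected query:
SELECT major, COUNT(*) FROM students GROUP BY major

Result:
major     | COUNT(*)
----------+---------
Biology   | 1       
Economics | 4       
History   | 4       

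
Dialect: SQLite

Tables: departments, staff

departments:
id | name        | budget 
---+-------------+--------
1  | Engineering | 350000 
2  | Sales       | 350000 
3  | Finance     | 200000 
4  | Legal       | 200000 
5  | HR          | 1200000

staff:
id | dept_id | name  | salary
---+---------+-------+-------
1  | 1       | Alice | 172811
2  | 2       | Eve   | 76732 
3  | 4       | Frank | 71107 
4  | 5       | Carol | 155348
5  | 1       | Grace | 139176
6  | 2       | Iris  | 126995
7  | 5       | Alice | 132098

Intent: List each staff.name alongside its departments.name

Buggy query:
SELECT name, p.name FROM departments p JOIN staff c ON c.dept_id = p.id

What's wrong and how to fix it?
Bug: 'name' exists in both joined tables, so the database can't tell which one is meant

Fix: Prefix ambiguous columns with the table alias

Corrected query:
SELECT c.name, p.name FROM departments p JOIN staff c ON c.dept_id = p.id

Result:
name  | name       
------+------------
Alice | Engineering
Eve   | Sales      
Frank | Legal      
Carol | HR         
Grace | Engineering
Iris  | Sales      
Alice | HR         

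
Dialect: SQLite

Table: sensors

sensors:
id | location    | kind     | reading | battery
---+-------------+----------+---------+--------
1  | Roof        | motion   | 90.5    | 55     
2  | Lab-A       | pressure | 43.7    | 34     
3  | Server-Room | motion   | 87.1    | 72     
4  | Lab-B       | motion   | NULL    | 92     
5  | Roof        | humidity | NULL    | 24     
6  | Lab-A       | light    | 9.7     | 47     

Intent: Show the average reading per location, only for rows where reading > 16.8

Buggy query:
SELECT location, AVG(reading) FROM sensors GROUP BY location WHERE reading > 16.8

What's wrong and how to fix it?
Bug: WHERE cannot follow GROUP BY

Fix: Move the WHERE clause before GROUP BY

Corrected query:
SELECT location, AVG(reading) FROM sensors WHERE reading > 16.8 GROUP BY location

Result:
location    | AVG(reading)
------------+-------------
Lab-A       | 43.7        
Roof        | 90.5        
Server-Room | 87.1        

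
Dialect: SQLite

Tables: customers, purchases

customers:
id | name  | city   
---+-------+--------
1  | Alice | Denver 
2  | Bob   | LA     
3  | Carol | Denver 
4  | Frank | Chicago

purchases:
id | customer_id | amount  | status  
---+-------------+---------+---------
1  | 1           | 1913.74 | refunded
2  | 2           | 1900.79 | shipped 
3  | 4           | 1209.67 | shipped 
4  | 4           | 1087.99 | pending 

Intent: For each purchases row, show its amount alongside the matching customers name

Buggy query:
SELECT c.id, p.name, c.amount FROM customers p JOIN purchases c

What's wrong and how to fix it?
Bug: Missing join condition: each purchases row is matched to all customers rows instead of just its own

Fix: Specify the join condition linking the foreign key to the parent id

Corrected query:
SELECT c.id, p.name, c.amount FROM customers p JOIN purchases c ON c.customer_id = p.id

Result:
id | name  | amount 
---+-------+--------
1  | Alice | 1913.74
2  | Bob   | 1900.79
3  | Frank | 1209.67
4  | Frank | 1087.99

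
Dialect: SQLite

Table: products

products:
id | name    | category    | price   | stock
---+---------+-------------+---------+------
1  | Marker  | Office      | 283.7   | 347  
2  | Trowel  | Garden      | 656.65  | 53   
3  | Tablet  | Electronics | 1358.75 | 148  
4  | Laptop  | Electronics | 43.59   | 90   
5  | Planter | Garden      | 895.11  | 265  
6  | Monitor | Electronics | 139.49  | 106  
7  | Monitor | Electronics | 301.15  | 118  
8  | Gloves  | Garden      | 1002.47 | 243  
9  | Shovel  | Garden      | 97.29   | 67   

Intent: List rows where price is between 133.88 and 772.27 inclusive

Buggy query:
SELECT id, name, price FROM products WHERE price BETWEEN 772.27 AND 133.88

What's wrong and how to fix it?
Bug: The bounds are reversed; BETWEEN a AND b requires a <= b to match anything

Fix: Swap the bounds so the smaller value comes first

Corrected query:
SELECT id, name, price FROM products WHERE price BETWEEN 133.88 AND 772.27

Result:
id | name    | price 
---+---------+-------
1  | Marker  | 283.7 
2  | Trowel  | 656.65
6  | Monitor | 139.49
7  | Monitor | 301.15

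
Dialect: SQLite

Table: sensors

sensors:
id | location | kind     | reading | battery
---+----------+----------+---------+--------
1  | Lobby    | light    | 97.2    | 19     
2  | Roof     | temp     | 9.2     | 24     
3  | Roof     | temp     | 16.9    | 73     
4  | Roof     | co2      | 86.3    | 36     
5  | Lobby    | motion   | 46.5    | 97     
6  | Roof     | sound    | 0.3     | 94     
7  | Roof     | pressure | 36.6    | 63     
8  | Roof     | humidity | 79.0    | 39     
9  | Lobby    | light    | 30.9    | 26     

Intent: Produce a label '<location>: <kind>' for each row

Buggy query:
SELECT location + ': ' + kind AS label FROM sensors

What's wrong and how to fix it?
Bug: SQLite uses || for string concatenation; + coerces text to numbers (yielding 0)

Fix: Replace + with || to concatenate text

Corrected query:
SELECT location || ': ' || kind AS label FROM sensors

Result:
label         
--------------
Lobby: light  
Roof: temp    
Roof: temp    
Roof: co2     
Lobby: motion 
Roof: sound   
Roof: pressure
Roof: humidity
Lobby: light  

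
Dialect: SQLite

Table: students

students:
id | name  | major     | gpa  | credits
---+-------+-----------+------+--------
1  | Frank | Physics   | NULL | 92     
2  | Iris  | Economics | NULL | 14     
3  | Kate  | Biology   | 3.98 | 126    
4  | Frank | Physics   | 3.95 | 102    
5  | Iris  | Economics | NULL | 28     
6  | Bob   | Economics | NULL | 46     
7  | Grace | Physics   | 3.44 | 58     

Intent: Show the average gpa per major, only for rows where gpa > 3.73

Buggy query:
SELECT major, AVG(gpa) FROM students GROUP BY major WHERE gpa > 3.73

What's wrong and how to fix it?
Bug: WHERE cannot follow GROUP BY

Fix: Move the WHERE clause before GROUP BY

Corrected query:
SELECT major, AVG(gpa) FROM students WHERE gpa > 3.73 GROUP BY major

Result:
major   | AVG(gpa)
--------+---------
Biology | 3.98    
Physics | 3.95    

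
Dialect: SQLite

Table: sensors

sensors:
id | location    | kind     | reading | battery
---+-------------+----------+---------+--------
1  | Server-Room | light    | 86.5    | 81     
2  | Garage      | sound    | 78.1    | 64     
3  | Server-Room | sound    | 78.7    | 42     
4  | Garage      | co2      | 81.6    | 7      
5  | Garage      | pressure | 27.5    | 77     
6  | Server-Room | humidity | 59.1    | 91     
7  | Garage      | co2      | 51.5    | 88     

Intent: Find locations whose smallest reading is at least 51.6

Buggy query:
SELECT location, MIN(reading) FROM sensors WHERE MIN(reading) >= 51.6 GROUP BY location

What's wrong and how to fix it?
Bug: MIN() in WHERE is a misuse of aggregate

Fix: Use HAVING for the per-group MIN condition

Corrected query:
SELECT location, MIN(reading) FROM sensors GROUP BY location HAVING MIN(reading) >= 51.6

Result:
location    | MIN(reading)
------------+-------------
Server-Room | 59.1        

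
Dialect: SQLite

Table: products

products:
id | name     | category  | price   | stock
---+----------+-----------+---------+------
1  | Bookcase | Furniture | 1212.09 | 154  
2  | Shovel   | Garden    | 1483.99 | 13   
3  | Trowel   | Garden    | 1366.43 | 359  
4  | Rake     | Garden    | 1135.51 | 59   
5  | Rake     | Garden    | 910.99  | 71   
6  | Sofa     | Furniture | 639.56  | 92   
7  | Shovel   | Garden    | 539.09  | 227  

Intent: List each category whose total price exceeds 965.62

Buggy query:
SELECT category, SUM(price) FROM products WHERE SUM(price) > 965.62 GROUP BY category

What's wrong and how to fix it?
Bug: SUM(price) is an aggregate, but WHERE filters rows before aggregation

Fix: Use HAVING (which filters groups after aggregation) instead of WHERE

Corrected query:
SELECT category, SUM(price) FROM products GROUP BY category HAVING SUM(price) > 965.62

Result:
category  | SUM(price)
----------+-----------
Furniture | 1851.65   
Garden    | 5436.01   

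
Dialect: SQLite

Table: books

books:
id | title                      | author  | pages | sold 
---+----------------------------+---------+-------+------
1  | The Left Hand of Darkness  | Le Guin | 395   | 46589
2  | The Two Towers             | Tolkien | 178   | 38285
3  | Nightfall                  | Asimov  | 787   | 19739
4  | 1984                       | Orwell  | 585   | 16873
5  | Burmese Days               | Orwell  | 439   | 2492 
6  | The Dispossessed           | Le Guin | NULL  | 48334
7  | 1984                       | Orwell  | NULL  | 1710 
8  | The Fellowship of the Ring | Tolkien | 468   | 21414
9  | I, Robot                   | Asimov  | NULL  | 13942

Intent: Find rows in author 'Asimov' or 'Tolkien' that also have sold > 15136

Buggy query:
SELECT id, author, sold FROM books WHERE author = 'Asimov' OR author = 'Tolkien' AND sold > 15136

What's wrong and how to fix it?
Bug: Without parentheses, AND is evaluated before OR, so the sold filter only applies to the 'Tolkien' branch

Fix: Add parentheses around the OR so the AND applies to both alternatives

Corrected query:
SELECT id, author, sold FROM books WHERE (author = 'Asimov' OR author = 'Tolkien') AND sold > 15136

Result:
id | author  | sold 
---+---------+------
2  | Tolkien | 38285
3  | Asimov  | 19739
8  | Tolkien | 21414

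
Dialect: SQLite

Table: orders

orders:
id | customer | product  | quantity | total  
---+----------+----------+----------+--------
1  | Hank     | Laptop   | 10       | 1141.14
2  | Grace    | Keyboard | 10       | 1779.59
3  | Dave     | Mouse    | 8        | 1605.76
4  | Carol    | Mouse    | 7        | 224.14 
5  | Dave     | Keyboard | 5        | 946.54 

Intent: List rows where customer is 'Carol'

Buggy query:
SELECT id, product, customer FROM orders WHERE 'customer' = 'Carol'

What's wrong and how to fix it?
Bug: 'customer' in single quotes is a string literal, not the column; the comparison is literal-vs-literal and never true

Fix: Remove the quotes around the column name (or use double quotes for an identifier)

Corrected query:
SELECT id, product, customer FROM orders WHERE customer = 'Carol'

Result:
id | product | customer
---+---------+---------
4  | Mouse   | Carol   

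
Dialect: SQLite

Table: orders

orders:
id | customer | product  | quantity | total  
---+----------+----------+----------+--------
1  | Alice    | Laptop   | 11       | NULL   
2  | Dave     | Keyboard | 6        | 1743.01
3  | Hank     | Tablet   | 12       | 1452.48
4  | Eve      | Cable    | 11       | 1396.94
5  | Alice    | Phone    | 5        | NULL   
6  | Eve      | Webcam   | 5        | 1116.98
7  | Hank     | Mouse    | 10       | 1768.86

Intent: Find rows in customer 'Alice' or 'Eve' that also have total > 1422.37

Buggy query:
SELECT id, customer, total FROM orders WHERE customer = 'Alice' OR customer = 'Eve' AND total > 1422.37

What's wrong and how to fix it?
Bug: Without parentheses, AND is evaluated before OR, so the total filter only applies to the 'Eve' branch

Fix: Group the OR with parentheses (or use IN), then AND the threshold

Corrected query:
SELECT id, customer, total FROM orders WHERE (customer = 'Alice' OR customer = 'Eve') AND total > 1422.37

Result:
(no rows)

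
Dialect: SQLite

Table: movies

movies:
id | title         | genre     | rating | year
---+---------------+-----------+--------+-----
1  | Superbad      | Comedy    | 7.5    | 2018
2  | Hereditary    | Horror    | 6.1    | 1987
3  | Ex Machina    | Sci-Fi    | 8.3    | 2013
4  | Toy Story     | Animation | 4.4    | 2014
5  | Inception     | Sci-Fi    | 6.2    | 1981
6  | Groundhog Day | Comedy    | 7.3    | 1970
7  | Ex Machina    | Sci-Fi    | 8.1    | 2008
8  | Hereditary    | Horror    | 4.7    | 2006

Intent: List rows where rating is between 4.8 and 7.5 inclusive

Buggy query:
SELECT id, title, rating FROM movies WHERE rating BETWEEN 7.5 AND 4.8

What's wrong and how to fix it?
Bug: The bounds are reversed; BETWEEN a AND b requires a <= b to match anything

Fix: Swap the bounds so the smaller value comes first

Corrected query:
SELECT id, title, rating FROM movies WHERE rating BETWEEN 4.8 AND 7.5

Result:
id | title         | rating
---+---------------+-------
1  | Superbad      | 7.5   
2  | Hereditary    | 6.1   
5  | Inception     | 6.2   
6  | Groundhog Day | 7.3   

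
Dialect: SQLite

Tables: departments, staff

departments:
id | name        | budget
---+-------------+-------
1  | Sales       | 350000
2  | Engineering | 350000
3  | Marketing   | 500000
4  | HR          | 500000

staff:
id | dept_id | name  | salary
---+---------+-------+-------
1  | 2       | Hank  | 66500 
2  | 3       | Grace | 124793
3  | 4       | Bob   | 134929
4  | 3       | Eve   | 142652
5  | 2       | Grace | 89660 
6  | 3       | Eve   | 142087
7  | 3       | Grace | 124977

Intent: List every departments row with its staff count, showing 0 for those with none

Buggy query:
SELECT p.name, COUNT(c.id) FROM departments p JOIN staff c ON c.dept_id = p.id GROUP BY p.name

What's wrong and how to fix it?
Bug: An inner join excludes parents with zero children

Fix: Use LEFT JOIN so parents without children still appear (COUNT(c.id) gives 0)

Corrected query:
SELECT p.name, COUNT(c.id) FROM departments p LEFT JOIN staff c ON c.dept_id = p.id GROUP BY p.name

Result:
name        | COUNT(c.id)
------------+------------
Engineering | 2          
HR          | 1          
Marketing   | 4          
Sales       | 0          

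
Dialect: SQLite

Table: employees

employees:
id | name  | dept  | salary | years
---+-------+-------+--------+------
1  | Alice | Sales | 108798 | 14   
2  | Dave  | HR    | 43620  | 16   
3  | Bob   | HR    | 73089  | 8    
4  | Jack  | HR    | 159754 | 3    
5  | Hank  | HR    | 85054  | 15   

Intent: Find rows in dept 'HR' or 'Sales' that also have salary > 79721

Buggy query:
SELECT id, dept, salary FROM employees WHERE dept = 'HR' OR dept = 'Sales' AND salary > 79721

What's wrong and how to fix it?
Bug: Without parentheses, AND is evaluated before OR, so the salary filter only applies to the 'Sales' branch

Fix: Add parentheses around the OR so the AND applies to both alternatives

Corrected query:
SELECT id, dept, salary FROM employees WHERE (dept = 'HR' OR dept = 'Sales') AND salary > 79721

Result:
id | dept  | salary
---+-------+-------
1  | Sales | 108798
4  | HR    | 159754
5  | HR    | 85054 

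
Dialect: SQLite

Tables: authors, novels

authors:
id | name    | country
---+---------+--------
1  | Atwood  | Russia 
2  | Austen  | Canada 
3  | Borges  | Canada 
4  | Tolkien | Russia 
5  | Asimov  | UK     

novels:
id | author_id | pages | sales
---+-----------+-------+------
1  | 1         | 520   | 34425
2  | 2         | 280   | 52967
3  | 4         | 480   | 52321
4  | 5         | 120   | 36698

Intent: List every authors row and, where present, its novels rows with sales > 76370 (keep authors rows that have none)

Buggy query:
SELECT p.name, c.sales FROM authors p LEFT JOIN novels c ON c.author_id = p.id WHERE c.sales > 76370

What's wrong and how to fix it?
Bug: A WHERE condition on the right-hand table after LEFT JOIN drops unmatched parents

Fix: Put 'c.sales > 76370' in the JOIN's ON clause instead of WHERE

Corrected query:
SELECT p.name, c.sales FROM authors p LEFT JOIN novels c ON c.author_id = p.id AND c.sales > 76370

Result:
name    | sales
--------+------
Atwood  | NULL 
Austen  | NULL 
Borges  | NULL 
Tolkien | NULL 
Asimov  | NULL 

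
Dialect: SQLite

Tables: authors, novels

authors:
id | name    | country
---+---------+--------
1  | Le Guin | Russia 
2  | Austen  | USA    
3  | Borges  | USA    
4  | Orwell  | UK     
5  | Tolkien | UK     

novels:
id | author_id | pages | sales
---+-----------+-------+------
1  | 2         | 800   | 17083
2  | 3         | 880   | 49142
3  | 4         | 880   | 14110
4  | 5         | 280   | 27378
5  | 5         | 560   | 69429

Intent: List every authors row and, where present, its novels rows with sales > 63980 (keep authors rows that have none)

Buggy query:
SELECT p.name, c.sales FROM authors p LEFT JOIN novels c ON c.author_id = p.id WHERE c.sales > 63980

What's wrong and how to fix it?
Bug: Filtering c.sales in WHERE discards the NULL rows produced by LEFT JOIN, turning it into an inner join

Fix: Move the right-table condition into the ON clause so unmatched parents are kept

Corrected query:
SELECT p.name, c.sales FROM authors p LEFT JOIN novels c ON c.author_id = p.id AND c.sales > 63980

Result:
name    | sales
--------+------
Le Guin | NULL 
Austen  | NULL 
Borges  | NULL 
Orwell  | NULL 
Tolkien | 69429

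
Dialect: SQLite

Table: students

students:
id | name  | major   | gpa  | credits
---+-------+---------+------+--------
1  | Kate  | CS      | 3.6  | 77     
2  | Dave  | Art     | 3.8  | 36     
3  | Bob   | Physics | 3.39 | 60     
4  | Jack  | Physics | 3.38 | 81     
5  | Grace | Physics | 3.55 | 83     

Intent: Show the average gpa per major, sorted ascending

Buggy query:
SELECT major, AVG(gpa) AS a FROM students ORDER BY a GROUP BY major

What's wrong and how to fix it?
Bug: GROUP BY must precede ORDER BY

Fix: Reorder: SELECT … FROM … GROUP BY … ORDER BY …

Corrected query:
SELECT major, AVG(gpa) AS a FROM students GROUP BY major ORDER BY a

Result:
major   | a   
--------+-----
Physics | 3.44
CS      | 3.6 
Art     | 3.8 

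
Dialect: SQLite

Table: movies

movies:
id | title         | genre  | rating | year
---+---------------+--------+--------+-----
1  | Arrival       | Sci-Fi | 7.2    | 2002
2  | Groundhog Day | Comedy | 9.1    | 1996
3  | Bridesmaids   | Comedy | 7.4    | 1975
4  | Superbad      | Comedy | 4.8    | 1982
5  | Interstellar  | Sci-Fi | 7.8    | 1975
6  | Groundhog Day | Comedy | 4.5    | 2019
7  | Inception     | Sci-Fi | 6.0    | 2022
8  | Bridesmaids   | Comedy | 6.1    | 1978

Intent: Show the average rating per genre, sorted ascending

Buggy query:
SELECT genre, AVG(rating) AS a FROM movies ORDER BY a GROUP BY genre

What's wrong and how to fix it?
Bug: GROUP BY must precede ORDER BY

Fix: Reorder: SELECT … FROM … GROUP BY … ORDER BY …

Corrected query:
SELECT genre, AVG(rating) AS a FROM movies GROUP BY genre ORDER BY a

Result:
genre  | a   
-------+-----
Comedy | 6.38
Sci-Fi | 7   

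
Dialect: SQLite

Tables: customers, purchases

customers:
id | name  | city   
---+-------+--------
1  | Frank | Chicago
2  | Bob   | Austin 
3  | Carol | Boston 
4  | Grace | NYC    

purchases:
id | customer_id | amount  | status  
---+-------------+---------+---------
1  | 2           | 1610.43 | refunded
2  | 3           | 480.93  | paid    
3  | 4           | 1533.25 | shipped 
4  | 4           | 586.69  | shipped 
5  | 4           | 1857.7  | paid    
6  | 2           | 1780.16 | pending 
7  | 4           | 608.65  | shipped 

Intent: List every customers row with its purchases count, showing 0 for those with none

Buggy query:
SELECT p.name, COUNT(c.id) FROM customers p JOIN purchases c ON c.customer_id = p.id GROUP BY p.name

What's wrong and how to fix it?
Bug: An inner join excludes parents with zero children

Fix: Use LEFT JOIN so parents without children still appear (COUNT(c.id) gives 0)

Corrected query:
SELECT p.name, COUNT(c.id) FROM customers p LEFT JOIN purchases c ON c.customer_id = p.id GROUP BY p.name

Result:
name  | COUNT(c.id)
------+------------
Bob   | 2          
Carol | 1          
Frank | 0          
Grace | 4          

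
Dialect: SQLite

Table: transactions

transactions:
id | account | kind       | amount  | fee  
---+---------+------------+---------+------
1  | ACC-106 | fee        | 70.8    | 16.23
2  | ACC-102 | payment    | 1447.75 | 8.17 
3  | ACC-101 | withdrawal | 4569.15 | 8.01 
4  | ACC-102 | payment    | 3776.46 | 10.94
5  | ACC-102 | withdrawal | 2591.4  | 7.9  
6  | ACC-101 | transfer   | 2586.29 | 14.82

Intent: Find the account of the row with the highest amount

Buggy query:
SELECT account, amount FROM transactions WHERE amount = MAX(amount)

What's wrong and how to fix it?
Bug: MAX(amount) is an aggregate and cannot be used directly in WHERE

Fix: Use a subquery: WHERE amount = (SELECT MAX(amount) FROM transactions)

Corrected query:
SELECT account, amount FROM transactions WHERE amount = (SELECT MAX(amount) FROM transactions)

Result:
account | amount 
--------+--------
ACC-101 | 4569.15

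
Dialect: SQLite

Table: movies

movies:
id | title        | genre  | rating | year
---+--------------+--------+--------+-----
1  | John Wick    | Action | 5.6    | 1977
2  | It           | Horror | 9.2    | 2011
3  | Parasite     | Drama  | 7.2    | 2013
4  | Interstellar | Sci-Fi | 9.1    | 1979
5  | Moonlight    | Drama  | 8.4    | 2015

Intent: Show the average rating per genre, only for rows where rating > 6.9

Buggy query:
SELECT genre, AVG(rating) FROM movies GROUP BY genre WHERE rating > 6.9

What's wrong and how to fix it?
Bug: WHERE cannot follow GROUP BY

Fix: Place WHERE between FROM and GROUP BY

Corrected query:
SELECT genre, AVG(rating) FROM movies WHERE rating > 6.9 GROUP BY genre

Result:
genre  | AVG(rating)
-------+------------
Drama  | 7.8        
Horror | 9.2        
Sci-Fi | 9.1        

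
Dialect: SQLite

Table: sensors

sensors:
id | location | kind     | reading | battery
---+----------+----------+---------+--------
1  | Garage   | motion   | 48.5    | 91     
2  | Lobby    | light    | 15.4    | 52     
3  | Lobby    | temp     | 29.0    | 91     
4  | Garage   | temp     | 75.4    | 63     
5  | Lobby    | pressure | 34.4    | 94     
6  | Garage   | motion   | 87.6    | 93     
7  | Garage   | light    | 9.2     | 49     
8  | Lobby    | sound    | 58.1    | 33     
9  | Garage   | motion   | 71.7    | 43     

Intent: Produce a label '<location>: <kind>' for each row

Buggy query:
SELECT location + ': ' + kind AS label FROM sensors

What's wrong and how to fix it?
Bug: '+' is numeric addition; on text columns SQLite converts them to 0 instead of concatenating

Fix: Replace + with || to concatenate text

Corrected query:
SELECT location || ': ' || kind AS label FROM sensors

Result:
label          
---------------
Garage: motion 
Lobby: light   
Lobby: temp    
Garage: temp   
Lobby: pressure
Garage: motion 
Garage: light  
Lobby: sound   
Garage: motion 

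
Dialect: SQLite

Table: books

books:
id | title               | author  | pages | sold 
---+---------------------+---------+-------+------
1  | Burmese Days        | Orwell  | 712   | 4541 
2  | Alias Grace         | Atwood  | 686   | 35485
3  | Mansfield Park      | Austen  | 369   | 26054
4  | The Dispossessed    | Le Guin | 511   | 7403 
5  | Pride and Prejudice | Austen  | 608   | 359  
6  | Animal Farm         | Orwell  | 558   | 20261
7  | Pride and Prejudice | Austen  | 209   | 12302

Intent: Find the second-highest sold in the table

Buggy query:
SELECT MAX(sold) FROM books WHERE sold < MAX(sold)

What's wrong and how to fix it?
Bug: MAX(sold) on the right of the comparison is an aggregate-in-WHERE error

Fix: Put the inner MAX in a scalar subquery

Corrected query:
SELECT MAX(sold) FROM books WHERE sold < (SELECT MAX(sold) FROM books)

Result:
MAX(sold)
---------
26054    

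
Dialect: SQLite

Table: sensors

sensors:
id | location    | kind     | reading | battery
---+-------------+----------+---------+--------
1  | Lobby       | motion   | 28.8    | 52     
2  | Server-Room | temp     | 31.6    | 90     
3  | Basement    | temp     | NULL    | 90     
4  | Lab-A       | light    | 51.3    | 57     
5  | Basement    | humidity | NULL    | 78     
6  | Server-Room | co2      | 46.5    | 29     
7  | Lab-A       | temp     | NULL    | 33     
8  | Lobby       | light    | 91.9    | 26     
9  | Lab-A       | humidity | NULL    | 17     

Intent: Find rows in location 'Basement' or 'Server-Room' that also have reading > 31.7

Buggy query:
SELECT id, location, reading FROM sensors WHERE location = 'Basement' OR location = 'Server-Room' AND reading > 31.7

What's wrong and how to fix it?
Bug: AND binds tighter than OR, so this parses as location = 'Basement' OR (location = 'Server-Room' AND reading > 31.7)

Fix: Group the OR with parentheses (or use IN), then AND the threshold

Corrected query:
SELECT id, location, reading FROM sensors WHERE (location = 'Basement' OR location = 'Server-Room') AND reading > 31.7

Result:
id | location    | reading
---+-------------+--------
6  | Server-Room | 46.5   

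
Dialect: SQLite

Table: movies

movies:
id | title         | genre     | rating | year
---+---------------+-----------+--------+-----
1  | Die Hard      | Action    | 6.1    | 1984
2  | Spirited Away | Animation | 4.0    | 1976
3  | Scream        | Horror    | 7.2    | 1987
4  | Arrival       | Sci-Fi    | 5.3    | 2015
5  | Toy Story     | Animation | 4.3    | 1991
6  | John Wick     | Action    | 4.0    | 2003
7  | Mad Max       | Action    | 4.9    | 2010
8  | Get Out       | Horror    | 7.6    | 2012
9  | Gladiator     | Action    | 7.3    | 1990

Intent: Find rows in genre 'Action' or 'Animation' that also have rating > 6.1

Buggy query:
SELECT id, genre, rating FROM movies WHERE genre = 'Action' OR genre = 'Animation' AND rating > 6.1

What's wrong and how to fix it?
Bug: AND binds tighter than OR, so this parses as genre = 'Action' OR (genre = 'Animation' AND rating > 6.1)

Fix: Add parentheses around the OR so the AND applies to both alternatives

Corrected query:
SELECT id, genre, rating FROM movies WHERE (genre = 'Action' OR genre = 'Animation') AND rating > 6.1

Result:
id | genre  | rating
---+--------+-------
9  | Action | 7.3   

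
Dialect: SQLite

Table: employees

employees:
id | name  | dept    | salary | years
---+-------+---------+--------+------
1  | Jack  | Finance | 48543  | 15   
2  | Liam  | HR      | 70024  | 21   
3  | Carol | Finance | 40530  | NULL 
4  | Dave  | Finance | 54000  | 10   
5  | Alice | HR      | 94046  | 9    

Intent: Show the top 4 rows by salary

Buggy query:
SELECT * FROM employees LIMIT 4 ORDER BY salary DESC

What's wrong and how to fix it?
Bug: ORDER BY cannot follow LIMIT; LIMIT is the final clause

Fix: Swap the clauses: ORDER BY first, then LIMIT

Corrected query:
SELECT * FROM employees ORDER BY salary DESC LIMIT 4

Result:
id | name  | dept    | salary | years
---+-------+---------+--------+------
5  | Alice | HR      | 94046  | 9    
2  | Liam  | HR      | 70024  | 21   
4  | Dave  | Finance | 54000  | 10   
1  | Jack  | Finance | 48543  | 15   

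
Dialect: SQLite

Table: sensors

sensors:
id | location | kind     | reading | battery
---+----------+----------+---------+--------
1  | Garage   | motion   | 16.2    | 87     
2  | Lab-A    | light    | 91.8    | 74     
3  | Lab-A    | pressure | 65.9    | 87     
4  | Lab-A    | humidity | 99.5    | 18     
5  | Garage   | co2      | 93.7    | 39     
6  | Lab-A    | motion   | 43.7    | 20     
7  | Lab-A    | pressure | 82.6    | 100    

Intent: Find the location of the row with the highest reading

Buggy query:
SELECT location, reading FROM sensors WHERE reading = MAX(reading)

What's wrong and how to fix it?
Bug: MAX(reading) is an aggregate and cannot be used directly in WHERE

Fix: Wrap MAX in a scalar subquery so WHERE compares against a single value

Corrected query:
SELECT location, reading FROM sensors WHERE reading = (SELECT MAX(reading) FROM sensors)

Result:
location | reading
---------+--------
Lab-A    | 99.5   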